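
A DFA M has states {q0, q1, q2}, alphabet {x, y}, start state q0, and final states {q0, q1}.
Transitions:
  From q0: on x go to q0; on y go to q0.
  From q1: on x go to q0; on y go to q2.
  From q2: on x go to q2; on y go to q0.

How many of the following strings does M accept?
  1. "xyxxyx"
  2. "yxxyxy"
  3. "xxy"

"xyxxyx": accepted
"yxxyxy": accepted
"xxy": accepted

3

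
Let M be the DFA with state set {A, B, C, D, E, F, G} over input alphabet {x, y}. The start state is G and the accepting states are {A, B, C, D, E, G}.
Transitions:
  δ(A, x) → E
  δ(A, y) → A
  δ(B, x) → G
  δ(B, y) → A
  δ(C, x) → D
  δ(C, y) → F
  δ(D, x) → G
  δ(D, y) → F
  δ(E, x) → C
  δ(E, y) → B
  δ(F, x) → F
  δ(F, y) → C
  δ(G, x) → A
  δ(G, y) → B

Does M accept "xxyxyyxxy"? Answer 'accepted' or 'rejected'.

rejected

G --x--> A
A --x--> E
E --y--> B
B --x--> G
G --y--> B
B --y--> A
A --x--> E
E --x--> C
C --y--> F
End in state F, which is not an accepting state.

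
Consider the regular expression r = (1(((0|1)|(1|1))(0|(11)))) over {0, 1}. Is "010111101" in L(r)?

No split of 010111101 into u·v has 1 matching u and (((0|1)|(1|1))(0|(11))) matching v.

no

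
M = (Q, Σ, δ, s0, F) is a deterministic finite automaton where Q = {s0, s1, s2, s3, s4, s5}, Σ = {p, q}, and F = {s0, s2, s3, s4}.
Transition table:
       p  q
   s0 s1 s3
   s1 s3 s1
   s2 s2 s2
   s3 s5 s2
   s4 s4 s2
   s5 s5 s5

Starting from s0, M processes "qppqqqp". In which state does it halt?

s0 --q--> s3
s3 --p--> s5
s5 --p--> s5
s5 --q--> s5
s5 --q--> s5
s5 --q--> s5
s5 --p--> s5

s5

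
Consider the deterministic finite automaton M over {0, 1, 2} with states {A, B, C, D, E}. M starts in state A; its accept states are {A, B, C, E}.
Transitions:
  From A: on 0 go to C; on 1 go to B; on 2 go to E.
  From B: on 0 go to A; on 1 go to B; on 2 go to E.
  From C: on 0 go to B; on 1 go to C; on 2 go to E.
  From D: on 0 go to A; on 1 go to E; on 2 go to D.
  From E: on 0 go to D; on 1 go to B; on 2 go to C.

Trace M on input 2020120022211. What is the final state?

B

A --2--> E
E --0--> D
D --2--> D
D --0--> A
A --1--> B
B --2--> E
E --0--> D
D --0--> A
A --2--> E
E --2--> C
C --2--> E
E --1--> B
B --1--> B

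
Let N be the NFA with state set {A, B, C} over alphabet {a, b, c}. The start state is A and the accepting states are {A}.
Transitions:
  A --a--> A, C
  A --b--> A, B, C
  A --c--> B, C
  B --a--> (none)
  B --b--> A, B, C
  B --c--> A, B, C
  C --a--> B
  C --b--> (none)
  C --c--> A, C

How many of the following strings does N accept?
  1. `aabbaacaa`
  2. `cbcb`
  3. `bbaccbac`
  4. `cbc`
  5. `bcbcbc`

5

`aabbaacaa`: accepted
`cbcb`: accepted
`bbaccbac`: accepted
`cbc`: accepted
`bcbcbc`: accepted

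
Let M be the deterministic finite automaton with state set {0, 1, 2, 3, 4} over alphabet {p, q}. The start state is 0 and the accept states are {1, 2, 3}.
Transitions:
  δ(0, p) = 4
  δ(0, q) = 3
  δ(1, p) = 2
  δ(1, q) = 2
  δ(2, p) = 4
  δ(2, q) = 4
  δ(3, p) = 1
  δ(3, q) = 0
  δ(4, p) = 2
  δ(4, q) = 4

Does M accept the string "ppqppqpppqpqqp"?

accepted

0 --p--> 4
4 --p--> 2
2 --q--> 4
4 --p--> 2
2 --p--> 4
4 --q--> 4
4 --p--> 2
2 --p--> 4
4 --p--> 2
2 --q--> 4
4 --p--> 2
2 --q--> 4
4 --q--> 4
4 --p--> 2
End in state 2, which is an accepting state.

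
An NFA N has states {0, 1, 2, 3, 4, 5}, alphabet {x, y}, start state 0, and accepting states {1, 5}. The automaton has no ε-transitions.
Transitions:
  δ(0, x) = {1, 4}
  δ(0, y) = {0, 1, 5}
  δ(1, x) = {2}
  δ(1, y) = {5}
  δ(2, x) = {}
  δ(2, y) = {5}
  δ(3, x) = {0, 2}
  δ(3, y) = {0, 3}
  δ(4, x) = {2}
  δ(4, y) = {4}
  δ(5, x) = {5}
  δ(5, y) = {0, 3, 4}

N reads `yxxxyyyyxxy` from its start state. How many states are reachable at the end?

Start: {0}
read y: {0, 1, 5}
read x: {1, 2, 4, 5}
read x: {2, 5}
read x: {5}
read y: {0, 3, 4}
read y: {0, 1, 3, 4, 5}
read y: {0, 1, 3, 4, 5}
read y: {0, 1, 3, 4, 5}
read x: {0, 1, 2, 4, 5}
read x: {1, 2, 4, 5}
read y: {0, 3, 4, 5}
Final reachable set {0, 3, 4, 5} has 4 states.

4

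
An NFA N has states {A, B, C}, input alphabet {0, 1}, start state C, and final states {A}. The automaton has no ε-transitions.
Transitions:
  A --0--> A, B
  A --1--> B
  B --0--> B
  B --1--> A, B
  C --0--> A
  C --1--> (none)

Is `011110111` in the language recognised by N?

Start: {C}
read 0: {A}
read 1: {B}
read 1: {A, B}
read 1: {A, B}
read 1: {A, B}
read 0: {A, B}
read 1: {A, B}
read 1: {A, B}
read 1: {A, B}
Reachable ∩ accepting = {A} — nonempty.

accepted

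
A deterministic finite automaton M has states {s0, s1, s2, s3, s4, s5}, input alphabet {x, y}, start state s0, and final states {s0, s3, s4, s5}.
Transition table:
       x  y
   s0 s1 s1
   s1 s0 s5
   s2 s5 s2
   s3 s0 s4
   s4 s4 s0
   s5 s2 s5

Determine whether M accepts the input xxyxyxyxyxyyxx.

accepted

s0 --x--> s1
s1 --x--> s0
s0 --y--> s1
s1 --x--> s0
s0 --y--> s1
s1 --x--> s0
s0 --y--> s1
s1 --x--> s0
s0 --y--> s1
s1 --x--> s0
s0 --y--> s1
s1 --y--> s5
s5 --x--> s2
s2 --x--> s5
End in state s5, which is an accepting state.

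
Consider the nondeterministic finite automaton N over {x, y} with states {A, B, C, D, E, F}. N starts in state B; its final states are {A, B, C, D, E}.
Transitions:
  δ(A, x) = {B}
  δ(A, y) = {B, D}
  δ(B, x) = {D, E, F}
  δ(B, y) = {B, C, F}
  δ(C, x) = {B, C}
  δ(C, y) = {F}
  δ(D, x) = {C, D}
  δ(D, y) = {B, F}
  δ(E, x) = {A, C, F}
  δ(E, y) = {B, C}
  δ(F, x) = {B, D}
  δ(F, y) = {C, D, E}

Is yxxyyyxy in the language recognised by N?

Start: {B}
read y: {B, C, F}
read x: {B, C, D, E, F}
read x: {A, B, C, D, E, F}
read y: {B, C, D, E, F}
read y: {B, C, D, E, F}
read y: {B, C, D, E, F}
read x: {A, B, C, D, E, F}
read y: {B, C, D, E, F}
Reachable ∩ accepting = {B, C, D, E} — nonempty.

accepted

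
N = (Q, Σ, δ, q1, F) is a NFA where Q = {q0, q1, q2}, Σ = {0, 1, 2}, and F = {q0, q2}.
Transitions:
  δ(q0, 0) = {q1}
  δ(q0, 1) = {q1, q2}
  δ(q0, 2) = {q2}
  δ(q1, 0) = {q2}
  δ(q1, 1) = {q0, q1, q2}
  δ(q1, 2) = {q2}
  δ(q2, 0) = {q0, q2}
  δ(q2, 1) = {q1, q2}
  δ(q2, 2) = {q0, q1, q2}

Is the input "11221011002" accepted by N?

Start: {q1}
read 1: {q0, q1, q2}
read 1: {q0, q1, q2}
read 2: {q0, q1, q2}
read 2: {q0, q1, q2}
read 1: {q0, q1, q2}
read 0: {q0, q1, q2}
read 1: {q0, q1, q2}
read 1: {q0, q1, q2}
read 0: {q0, q1, q2}
read 0: {q0, q1, q2}
read 2: {q0, q1, q2}
Reachable ∩ accepting = {q0, q2} — nonempty.

accepted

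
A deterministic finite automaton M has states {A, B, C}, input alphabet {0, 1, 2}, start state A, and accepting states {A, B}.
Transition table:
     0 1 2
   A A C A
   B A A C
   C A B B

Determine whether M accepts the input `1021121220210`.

A --1--> C
C --0--> A
A --2--> A
A --1--> C
C --1--> B
B --2--> C
C --1--> B
B --2--> C
C --2--> B
B --0--> A
A --2--> A
A --1--> C
C --0--> A
End in state A, which is an accepting state.

accepted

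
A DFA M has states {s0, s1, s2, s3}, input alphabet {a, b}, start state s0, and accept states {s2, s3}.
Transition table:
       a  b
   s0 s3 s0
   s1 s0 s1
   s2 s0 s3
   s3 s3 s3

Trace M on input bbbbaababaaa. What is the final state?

s0 --b--> s0
s0 --b--> s0
s0 --b--> s0
s0 --b--> s0
s0 --a--> s3
s3 --a--> s3
s3 --b--> s3
s3 --a--> s3
s3 --b--> s3
s3 --a--> s3
s3 --a--> s3
s3 --a--> s3

s3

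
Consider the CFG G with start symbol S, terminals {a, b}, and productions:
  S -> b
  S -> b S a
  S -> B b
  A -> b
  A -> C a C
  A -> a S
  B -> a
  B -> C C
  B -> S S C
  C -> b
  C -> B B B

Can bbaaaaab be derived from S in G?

S ⇒ Bb ⇒ CCb ⇒ bCb ⇒ bBBBb ⇒ bCCBBb ⇒ bbCBBb ⇒ bbBBBBBb ⇒ bbaBBBBb ⇒ bbaaBBBb ⇒ bbaaaBBb ⇒ bbaaaaBb ⇒ bbaaaaab

yes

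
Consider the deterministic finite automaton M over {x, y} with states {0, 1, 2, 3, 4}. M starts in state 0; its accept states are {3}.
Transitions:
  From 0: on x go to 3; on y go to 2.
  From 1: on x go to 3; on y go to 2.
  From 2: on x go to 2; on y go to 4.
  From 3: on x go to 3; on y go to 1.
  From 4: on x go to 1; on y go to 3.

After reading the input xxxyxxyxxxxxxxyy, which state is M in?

2

0 --x--> 3
3 --x--> 3
3 --x--> 3
3 --y--> 1
1 --x--> 3
3 --x--> 3
3 --y--> 1
1 --x--> 3
3 --x--> 3
3 --x--> 3
3 --x--> 3
3 --x--> 3
3 --x--> 3
3 --x--> 3
3 --y--> 1
1 --y--> 2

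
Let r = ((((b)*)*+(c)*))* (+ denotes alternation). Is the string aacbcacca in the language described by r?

no

aacbcacca cannot be split into zero or more pieces each matching (((b)*)*+(c)*).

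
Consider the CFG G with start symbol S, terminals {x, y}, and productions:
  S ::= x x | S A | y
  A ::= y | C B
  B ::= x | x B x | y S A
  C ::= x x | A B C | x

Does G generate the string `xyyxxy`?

no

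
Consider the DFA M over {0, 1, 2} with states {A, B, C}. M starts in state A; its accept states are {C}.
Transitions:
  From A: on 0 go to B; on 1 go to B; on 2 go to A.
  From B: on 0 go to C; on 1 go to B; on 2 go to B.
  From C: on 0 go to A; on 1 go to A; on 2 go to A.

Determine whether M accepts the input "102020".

A --1--> B
B --0--> C
C --2--> A
A --0--> B
B --2--> B
B --0--> C
End in state C, which is an accepting state.

accepted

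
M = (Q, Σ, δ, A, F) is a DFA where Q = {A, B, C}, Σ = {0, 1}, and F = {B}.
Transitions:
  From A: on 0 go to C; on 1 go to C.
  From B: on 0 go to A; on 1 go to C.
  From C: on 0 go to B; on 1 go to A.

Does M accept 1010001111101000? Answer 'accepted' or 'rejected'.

rejected

A --1--> C
C --0--> B
B --1--> C
C --0--> B
B --0--> A
A --0--> C
C --1--> A
A --1--> C
C --1--> A
A --1--> C
C --1--> A
A --0--> C
C --1--> A
A --0--> C
C --0--> B
B --0--> A
End in state A, which is not an accepting state.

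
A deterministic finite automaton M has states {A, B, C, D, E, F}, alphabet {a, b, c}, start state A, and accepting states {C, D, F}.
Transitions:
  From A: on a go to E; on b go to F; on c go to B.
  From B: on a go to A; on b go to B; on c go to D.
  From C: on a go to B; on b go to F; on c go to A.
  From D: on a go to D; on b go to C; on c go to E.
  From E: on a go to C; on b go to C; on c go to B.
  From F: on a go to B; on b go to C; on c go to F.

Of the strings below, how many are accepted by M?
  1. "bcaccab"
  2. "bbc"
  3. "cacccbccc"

"bcaccab": accepted
"bbc": rejected
"cacccbccc": accepted

2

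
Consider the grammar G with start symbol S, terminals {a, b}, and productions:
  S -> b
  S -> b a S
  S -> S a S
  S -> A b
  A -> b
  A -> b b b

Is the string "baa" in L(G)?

no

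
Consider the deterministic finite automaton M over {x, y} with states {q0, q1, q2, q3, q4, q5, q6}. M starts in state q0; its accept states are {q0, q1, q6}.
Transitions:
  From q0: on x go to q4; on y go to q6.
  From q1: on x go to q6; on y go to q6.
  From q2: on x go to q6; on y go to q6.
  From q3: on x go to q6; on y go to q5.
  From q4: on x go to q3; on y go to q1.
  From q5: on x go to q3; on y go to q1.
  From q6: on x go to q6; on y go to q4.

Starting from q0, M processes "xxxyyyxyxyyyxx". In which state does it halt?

q6

q0 --x--> q4
q4 --x--> q3
q3 --x--> q6
q6 --y--> q4
q4 --y--> q1
q1 --y--> q6
q6 --x--> q6
q6 --y--> q4
q4 --x--> q3
q3 --y--> q5
q5 --y--> q1
q1 --y--> q6
q6 --x--> q6
q6 --x--> q6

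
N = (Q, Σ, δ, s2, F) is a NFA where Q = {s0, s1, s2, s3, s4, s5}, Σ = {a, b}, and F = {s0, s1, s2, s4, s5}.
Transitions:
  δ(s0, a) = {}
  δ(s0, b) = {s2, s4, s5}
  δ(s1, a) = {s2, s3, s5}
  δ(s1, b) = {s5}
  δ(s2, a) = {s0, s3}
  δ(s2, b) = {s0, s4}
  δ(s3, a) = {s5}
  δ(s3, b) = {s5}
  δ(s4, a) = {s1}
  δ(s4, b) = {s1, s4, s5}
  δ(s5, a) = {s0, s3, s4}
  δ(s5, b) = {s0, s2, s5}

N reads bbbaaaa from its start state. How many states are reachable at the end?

Start: {s2}
read b: {s0, s4}
read b: {s1, s2, s4, s5}
read b: {s0, s1, s2, s4, s5}
read a: {s0, s1, s2, s3, s4, s5}
read a: {s0, s1, s2, s3, s4, s5}
read a: {s0, s1, s2, s3, s4, s5}
read a: {s0, s1, s2, s3, s4, s5}
Final reachable set {s0, s1, s2, s3, s4, s5} has 6 states.

6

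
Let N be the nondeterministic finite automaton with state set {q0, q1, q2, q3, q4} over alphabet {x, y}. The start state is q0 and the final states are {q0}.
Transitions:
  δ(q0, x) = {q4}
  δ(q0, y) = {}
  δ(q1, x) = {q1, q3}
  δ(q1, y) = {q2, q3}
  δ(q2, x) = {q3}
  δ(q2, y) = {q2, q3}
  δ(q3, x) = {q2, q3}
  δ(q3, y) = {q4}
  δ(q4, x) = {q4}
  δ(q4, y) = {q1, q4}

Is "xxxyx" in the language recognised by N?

Start: {q0}
read x: {q4}
read x: {q4}
read x: {q4}
read y: {q1, q4}
read x: {q1, q3, q4}
Reachable ∩ accepting = {} — empty.

rejected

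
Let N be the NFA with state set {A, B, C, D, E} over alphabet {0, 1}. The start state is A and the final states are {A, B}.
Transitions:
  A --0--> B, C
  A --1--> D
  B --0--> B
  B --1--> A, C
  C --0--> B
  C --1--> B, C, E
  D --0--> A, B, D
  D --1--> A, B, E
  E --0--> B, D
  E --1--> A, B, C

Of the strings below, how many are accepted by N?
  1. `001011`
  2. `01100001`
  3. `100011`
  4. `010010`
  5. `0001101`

`001011`: accepted
`01100001`: accepted
`100011`: accepted
`010010`: accepted
`0001101`: accepted

5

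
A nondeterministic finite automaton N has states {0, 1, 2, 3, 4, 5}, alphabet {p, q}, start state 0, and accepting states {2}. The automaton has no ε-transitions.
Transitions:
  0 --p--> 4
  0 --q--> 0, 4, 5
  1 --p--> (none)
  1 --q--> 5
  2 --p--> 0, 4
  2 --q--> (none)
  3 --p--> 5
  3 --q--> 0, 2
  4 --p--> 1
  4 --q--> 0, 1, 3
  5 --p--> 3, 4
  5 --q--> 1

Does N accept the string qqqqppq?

accepted

Start: {0}
read q: {0, 4, 5}
read q: {0, 1, 3, 4, 5}
read q: {0, 1, 2, 3, 4, 5}
read q: {0, 1, 2, 3, 4, 5}
read p: {0, 1, 3, 4, 5}
read p: {1, 3, 4, 5}
read q: {0, 1, 2, 3, 5}
Reachable ∩ accepting = {2} — nonempty.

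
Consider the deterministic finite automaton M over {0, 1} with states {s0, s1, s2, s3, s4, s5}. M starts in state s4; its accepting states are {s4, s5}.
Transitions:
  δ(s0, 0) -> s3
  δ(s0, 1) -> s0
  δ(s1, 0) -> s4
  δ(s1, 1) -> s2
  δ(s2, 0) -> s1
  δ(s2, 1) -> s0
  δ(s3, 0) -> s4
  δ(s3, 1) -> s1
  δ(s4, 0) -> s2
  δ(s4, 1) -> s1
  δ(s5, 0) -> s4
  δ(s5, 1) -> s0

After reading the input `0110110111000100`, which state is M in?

s4 --0--> s2
s2 --1--> s0
s0 --1--> s0
s0 --0--> s3
s3 --1--> s1
s1 --1--> s2
s2 --0--> s1
s1 --1--> s2
s2 --1--> s0
s0 --1--> s0
s0 --0--> s3
s3 --0--> s4
s4 --0--> s2
s2 --1--> s0
s0 --0--> s3
s3 --0--> s4

s4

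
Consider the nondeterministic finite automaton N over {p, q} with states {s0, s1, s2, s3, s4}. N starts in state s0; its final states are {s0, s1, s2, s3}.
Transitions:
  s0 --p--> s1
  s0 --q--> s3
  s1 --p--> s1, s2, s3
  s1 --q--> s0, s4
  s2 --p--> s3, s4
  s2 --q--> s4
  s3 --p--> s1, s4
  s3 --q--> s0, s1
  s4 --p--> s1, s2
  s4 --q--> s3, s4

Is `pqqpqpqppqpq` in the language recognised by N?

accepted

Start: {s0}
read p: {s1}
read q: {s0, s4}
read q: {s3, s4}
read p: {s1, s2, s4}
read q: {s0, s3, s4}
read p: {s1, s2, s4}
read q: {s0, s3, s4}
read p: {s1, s2, s4}
read p: {s1, s2, s3, s4}
read q: {s0, s1, s3, s4}
read p: {s1, s2, s3, s4}
read q: {s0, s1, s3, s4}
Reachable ∩ accepting = {s0, s1, s3} — nonempty.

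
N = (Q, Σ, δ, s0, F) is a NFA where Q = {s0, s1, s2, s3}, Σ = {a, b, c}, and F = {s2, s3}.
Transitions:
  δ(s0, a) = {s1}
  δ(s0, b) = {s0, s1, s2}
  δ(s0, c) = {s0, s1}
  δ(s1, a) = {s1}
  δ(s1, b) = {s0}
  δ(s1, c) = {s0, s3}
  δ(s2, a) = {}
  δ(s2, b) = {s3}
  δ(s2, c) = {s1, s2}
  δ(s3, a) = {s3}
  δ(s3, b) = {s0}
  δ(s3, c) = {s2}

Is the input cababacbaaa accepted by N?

rejected

Start: {s0}
read c: {s0, s1}
read a: {s1}
read b: {s0}
read a: {s1}
read b: {s0}
read a: {s1}
read c: {s0, s3}
read b: {s0, s1, s2}
read a: {s1}
read a: {s1}
read a: {s1}
Reachable ∩ accepting = {} — empty.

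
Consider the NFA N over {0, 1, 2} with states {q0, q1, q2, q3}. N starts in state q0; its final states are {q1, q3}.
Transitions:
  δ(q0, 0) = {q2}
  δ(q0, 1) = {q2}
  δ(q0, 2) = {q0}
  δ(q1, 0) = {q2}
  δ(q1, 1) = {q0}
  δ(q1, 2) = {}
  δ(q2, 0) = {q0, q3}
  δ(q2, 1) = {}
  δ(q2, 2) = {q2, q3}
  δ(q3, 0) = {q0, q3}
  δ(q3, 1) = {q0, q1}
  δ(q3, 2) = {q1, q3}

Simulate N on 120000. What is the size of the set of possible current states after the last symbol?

Start: {q0}
read 1: {q2}
read 2: {q2, q3}
read 0: {q0, q3}
read 0: {q0, q2, q3}
read 0: {q0, q2, q3}
read 0: {q0, q2, q3}
Final reachable set {q0, q2, q3} has 3 states.

3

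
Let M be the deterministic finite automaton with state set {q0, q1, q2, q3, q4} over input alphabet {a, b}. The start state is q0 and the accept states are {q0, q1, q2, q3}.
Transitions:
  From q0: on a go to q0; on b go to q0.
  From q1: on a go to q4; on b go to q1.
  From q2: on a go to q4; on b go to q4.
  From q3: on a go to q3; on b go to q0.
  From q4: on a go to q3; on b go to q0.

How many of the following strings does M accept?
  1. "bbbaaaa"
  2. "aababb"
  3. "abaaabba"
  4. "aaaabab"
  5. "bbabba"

5

"bbbaaaa": accepted
"aababb": accepted
"abaaabba": accepted
"aaaabab": accepted
"bbabba": accepted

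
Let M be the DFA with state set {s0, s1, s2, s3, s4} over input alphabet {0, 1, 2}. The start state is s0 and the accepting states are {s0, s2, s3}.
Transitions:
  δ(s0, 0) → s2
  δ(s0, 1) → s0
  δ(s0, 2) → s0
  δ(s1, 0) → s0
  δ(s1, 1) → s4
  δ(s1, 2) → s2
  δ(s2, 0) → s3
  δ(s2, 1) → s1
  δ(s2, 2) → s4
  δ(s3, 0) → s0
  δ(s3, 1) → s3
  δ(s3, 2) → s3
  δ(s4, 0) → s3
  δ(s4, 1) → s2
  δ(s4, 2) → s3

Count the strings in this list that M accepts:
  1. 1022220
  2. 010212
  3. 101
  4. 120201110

3

1022220: accepted
010212: accepted
101: rejected
120201110: accepted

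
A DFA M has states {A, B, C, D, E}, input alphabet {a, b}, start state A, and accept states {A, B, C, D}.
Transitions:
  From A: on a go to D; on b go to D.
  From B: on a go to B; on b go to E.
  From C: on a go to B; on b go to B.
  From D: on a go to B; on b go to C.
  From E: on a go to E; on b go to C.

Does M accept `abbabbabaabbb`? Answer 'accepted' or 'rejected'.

A --a--> D
D --b--> C
C --b--> B
B --a--> B
B --b--> E
E --b--> C
C --a--> B
B --b--> E
E --a--> E
E --a--> E
E --b--> C
C --b--> B
B --b--> E
End in state E, which is not an accepting state.

rejected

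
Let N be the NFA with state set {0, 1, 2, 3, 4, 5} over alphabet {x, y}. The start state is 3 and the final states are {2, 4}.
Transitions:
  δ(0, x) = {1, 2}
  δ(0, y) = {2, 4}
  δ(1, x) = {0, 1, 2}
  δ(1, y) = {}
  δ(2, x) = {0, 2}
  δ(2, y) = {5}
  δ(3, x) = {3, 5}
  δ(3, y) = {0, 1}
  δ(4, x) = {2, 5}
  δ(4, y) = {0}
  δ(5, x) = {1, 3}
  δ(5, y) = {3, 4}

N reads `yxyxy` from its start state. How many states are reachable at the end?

Start: {3}
read y: {0, 1}
read x: {0, 1, 2}
read y: {2, 4, 5}
read x: {0, 1, 2, 3, 5}
read y: {0, 1, 2, 3, 4, 5}
Final reachable set {0, 1, 2, 3, 4, 5} has 6 states.

6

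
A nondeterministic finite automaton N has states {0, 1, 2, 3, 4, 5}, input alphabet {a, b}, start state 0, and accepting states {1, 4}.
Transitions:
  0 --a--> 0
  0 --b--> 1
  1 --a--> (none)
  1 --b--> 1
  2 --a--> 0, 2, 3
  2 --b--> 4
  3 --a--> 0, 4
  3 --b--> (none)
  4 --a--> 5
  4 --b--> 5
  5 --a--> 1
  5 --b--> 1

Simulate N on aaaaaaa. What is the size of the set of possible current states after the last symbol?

1

Start: {0}
read a: {0}
read a: {0}
read a: {0}
read a: {0}
read a: {0}
read a: {0}
read a: {0}
Final reachable set {0} has 1 state.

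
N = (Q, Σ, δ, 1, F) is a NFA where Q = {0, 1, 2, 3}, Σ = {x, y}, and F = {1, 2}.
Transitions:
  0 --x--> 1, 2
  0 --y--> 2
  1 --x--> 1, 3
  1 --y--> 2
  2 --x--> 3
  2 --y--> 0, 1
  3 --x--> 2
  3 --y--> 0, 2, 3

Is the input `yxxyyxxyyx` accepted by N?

Start: {1}
read y: {2}
read x: {3}
read x: {2}
read y: {0, 1}
read y: {2}
read x: {3}
read x: {2}
read y: {0, 1}
read y: {2}
read x: {3}
Reachable ∩ accepting = {} — empty.

rejected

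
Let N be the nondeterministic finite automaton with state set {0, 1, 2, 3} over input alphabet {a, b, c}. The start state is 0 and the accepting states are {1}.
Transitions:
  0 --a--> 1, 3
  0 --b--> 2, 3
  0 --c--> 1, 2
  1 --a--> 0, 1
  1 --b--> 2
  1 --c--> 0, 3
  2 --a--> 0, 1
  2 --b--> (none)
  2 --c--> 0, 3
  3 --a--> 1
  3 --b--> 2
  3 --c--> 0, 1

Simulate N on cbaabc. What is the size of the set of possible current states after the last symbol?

3

Start: {0}
read c: {1, 2}
read b: {2}
read a: {0, 1}
read a: {0, 1, 3}
read b: {2, 3}
read c: {0, 1, 3}
Final reachable set {0, 1, 3} has 3 states.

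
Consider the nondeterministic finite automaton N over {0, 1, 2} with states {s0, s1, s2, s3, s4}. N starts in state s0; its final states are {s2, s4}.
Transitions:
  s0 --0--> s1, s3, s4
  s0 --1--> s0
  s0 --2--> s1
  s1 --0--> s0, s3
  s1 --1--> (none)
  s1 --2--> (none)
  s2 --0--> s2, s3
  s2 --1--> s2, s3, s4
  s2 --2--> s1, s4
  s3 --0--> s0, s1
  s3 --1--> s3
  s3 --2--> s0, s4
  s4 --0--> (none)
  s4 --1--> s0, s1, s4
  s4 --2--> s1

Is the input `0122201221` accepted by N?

rejected

Start: {s0}
read 0: {s1, s3, s4}
read 1: {s0, s1, s3, s4}
read 2: {s0, s1, s4}
read 2: {s1}
read 2: {}
The reachable set is empty and stays empty for the remaining 5 symbols.
Reachable ∩ accepting = {} — empty.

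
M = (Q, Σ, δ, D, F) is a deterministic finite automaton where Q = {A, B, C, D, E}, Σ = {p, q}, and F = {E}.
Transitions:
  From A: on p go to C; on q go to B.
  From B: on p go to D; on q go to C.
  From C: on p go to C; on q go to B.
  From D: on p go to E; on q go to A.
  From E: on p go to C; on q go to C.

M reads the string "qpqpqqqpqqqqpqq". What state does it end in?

C

D --q--> A
A --p--> C
C --q--> B
B --p--> D
D --q--> A
A --q--> B
B --q--> C
C --p--> C
C --q--> B
B --q--> C
C --q--> B
B --q--> C
C --p--> C
C --q--> B
B --q--> C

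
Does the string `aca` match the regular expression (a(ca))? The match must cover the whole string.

Split as a·ca: a matches a and (ca) matches ca.

yes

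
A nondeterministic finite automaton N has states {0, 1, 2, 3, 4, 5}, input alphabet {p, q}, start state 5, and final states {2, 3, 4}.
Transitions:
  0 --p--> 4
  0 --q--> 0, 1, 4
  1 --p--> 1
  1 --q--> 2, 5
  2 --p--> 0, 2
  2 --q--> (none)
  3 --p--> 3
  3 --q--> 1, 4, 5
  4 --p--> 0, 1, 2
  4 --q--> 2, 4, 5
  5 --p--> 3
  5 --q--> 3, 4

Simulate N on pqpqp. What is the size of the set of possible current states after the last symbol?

Start: {5}
read p: {3}
read q: {1, 4, 5}
read p: {0, 1, 2, 3}
read q: {0, 1, 2, 4, 5}
read p: {0, 1, 2, 3, 4}
Final reachable set {0, 1, 2, 3, 4} has 5 states.

5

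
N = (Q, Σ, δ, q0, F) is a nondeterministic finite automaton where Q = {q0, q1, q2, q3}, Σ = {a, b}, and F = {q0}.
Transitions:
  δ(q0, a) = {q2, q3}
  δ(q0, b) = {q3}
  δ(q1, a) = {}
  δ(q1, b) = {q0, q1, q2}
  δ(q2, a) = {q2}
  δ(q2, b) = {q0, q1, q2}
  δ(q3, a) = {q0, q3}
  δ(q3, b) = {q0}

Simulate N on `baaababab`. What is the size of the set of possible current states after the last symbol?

4

Start: {q0}
read b: {q3}
read a: {q0, q3}
read a: {q0, q2, q3}
read a: {q0, q2, q3}
read b: {q0, q1, q2, q3}
read a: {q0, q2, q3}
read b: {q0, q1, q2, q3}
read a: {q0, q2, q3}
read b: {q0, q1, q2, q3}
Final reachable set {q0, q1, q2, q3} has 4 states.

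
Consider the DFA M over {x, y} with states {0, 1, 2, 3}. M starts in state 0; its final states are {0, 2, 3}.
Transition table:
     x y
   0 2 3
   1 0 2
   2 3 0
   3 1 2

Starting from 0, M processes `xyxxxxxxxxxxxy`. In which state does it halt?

2

0 --x--> 2
2 --y--> 0
0 --x--> 2
2 --x--> 3
3 --x--> 1
1 --x--> 0
0 --x--> 2
2 --x--> 3
3 --x--> 1
1 --x--> 0
0 --x--> 2
2 --x--> 3
3 --x--> 1
1 --y--> 2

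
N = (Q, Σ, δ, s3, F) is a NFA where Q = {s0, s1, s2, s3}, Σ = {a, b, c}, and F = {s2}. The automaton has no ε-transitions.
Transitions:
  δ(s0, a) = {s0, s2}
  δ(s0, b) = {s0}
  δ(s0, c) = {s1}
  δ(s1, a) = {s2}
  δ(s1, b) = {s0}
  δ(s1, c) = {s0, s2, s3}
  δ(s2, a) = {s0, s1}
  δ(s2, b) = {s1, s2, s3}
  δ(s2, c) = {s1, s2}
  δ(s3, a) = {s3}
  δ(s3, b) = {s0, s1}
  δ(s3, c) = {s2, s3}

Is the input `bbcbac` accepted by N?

accepted

Start: {s3}
read b: {s0, s1}
read b: {s0}
read c: {s1}
read b: {s0}
read a: {s0, s2}
read c: {s1, s2}
Reachable ∩ accepting = {s2} — nonempty.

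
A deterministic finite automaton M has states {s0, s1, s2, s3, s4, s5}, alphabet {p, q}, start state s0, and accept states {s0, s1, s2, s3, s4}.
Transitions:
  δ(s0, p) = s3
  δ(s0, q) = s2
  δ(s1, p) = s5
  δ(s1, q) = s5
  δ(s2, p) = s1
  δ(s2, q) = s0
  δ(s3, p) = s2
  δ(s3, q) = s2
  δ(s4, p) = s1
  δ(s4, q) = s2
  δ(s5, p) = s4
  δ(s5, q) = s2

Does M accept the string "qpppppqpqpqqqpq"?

s0 --q--> s2
s2 --p--> s1
s1 --p--> s5
s5 --p--> s4
s4 --p--> s1
s1 --p--> s5
s5 --q--> s2
s2 --p--> s1
s1 --q--> s5
s5 --p--> s4
s4 --q--> s2
s2 --q--> s0
s0 --q--> s2
s2 --p--> s1
s1 --q--> s5
End in state s5, which is not an accepting state.

rejected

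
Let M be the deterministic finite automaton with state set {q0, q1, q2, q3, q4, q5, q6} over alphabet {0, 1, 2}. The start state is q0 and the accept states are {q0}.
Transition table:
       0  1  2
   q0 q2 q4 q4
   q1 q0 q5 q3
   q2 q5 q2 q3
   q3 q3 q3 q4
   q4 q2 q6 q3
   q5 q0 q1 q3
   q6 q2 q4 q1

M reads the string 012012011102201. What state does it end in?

q2

q0 --0--> q2
q2 --1--> q2
q2 --2--> q3
q3 --0--> q3
q3 --1--> q3
q3 --2--> q4
q4 --0--> q2
q2 --1--> q2
q2 --1--> q2
q2 --1--> q2
q2 --0--> q5
q5 --2--> q3
q3 --2--> q4
q4 --0--> q2
q2 --1--> q2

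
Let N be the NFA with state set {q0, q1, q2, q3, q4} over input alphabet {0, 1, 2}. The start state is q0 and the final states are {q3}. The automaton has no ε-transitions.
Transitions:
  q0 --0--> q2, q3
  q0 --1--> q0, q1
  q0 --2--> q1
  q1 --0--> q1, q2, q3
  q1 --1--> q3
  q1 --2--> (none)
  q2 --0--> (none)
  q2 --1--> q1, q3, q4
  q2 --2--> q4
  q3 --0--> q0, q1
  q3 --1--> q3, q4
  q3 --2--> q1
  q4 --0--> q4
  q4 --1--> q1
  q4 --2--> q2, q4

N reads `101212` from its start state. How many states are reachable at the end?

3

Start: {q0}
read 1: {q0, q1}
read 0: {q1, q2, q3}
read 1: {q1, q3, q4}
read 2: {q1, q2, q4}
read 1: {q1, q3, q4}
read 2: {q1, q2, q4}
Final reachable set {q1, q2, q4} has 3 states.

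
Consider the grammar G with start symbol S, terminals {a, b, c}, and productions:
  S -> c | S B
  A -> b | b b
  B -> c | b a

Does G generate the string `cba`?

S ⇒ SB ⇒ cB ⇒ cba

yes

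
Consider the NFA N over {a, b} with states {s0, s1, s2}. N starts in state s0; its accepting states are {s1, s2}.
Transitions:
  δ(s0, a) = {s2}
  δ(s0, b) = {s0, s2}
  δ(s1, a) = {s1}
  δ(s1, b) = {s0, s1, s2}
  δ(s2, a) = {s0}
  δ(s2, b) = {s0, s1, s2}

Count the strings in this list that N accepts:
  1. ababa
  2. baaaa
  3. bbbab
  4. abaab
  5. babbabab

5

ababa: accepted
baaaa: accepted
bbbab: accepted
abaab: accepted
babbabab: accepted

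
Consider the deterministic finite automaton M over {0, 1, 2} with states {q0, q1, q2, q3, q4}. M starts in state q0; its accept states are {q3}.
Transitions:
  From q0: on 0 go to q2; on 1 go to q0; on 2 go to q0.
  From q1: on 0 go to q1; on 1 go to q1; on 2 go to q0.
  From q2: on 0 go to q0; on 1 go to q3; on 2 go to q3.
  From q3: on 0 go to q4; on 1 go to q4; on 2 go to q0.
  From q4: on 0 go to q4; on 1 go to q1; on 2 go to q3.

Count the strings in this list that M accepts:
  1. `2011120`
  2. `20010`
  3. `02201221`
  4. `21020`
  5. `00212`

`2011120`: rejected
`20010`: rejected
`02201221`: rejected
`21020`: rejected
`00212`: rejected

0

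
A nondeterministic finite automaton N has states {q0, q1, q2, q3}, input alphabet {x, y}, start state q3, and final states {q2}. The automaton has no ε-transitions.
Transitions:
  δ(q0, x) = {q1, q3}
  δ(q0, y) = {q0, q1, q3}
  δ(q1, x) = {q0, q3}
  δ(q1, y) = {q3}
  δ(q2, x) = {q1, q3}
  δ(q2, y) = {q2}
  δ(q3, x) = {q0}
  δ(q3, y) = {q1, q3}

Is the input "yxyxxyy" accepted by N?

Start: {q3}
read y: {q1, q3}
read x: {q0, q3}
read y: {q0, q1, q3}
read x: {q0, q1, q3}
read x: {q0, q1, q3}
read y: {q0, q1, q3}
read y: {q0, q1, q3}
Reachable ∩ accepting = {} — empty.

rejected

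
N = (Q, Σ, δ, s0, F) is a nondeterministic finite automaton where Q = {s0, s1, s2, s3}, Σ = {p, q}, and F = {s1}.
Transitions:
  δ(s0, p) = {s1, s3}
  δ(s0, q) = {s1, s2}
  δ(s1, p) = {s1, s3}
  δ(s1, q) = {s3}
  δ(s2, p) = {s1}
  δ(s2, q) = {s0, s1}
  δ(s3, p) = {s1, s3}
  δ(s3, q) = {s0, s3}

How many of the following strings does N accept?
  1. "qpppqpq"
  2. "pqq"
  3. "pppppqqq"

2

"qpppqpq": rejected
"pqq": accepted
"pppppqqq": accepted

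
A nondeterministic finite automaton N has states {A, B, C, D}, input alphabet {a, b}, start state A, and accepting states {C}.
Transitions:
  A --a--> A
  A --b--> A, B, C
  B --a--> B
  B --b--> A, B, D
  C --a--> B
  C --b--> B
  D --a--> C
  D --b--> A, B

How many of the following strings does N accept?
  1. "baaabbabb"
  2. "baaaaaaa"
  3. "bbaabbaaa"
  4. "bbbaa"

1

"baaabbabb": accepted
"baaaaaaa": rejected
"bbaabbaaa": rejected
"bbbaa": rejected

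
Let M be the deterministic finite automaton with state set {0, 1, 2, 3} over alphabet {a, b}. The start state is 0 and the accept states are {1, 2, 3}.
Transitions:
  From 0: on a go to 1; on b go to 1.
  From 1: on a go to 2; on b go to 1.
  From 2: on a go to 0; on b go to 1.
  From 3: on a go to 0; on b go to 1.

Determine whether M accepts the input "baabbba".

accepted

0 --b--> 1
1 --a--> 2
2 --a--> 0
0 --b--> 1
1 --b--> 1
1 --b--> 1
1 --a--> 2
End in state 2, which is an accepting state.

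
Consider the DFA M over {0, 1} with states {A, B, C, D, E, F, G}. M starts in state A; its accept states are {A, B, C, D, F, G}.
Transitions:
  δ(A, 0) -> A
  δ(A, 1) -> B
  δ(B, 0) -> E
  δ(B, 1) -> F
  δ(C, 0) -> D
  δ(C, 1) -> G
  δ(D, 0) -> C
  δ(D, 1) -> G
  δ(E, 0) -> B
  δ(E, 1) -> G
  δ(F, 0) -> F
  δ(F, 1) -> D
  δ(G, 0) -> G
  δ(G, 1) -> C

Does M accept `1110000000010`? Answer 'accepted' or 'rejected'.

A --1--> B
B --1--> F
F --1--> D
D --0--> C
C --0--> D
D --0--> C
C --0--> D
D --0--> C
C --0--> D
D --0--> C
C --0--> D
D --1--> G
G --0--> G
End in state G, which is an accepting state.

accepted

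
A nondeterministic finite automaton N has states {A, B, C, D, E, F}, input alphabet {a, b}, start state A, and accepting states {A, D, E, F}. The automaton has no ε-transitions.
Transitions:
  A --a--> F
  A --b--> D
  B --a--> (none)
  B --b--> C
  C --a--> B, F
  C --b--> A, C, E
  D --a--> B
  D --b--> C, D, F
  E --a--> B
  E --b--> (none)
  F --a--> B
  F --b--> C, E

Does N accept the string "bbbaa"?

rejected

Start: {A}
read b: {D}
read b: {C, D, F}
read b: {A, C, D, E, F}
read a: {B, F}
read a: {B}
Reachable ∩ accepting = {} — empty.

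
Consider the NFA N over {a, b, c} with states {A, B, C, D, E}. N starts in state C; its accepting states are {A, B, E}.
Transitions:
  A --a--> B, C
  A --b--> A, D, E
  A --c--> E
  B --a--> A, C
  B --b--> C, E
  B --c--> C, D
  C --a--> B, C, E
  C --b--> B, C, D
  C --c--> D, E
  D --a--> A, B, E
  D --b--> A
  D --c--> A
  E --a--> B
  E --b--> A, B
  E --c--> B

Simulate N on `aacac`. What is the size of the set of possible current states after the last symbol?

Start: {C}
read a: {B, C, E}
read a: {A, B, C, E}
read c: {B, C, D, E}
read a: {A, B, C, E}
read c: {B, C, D, E}
Final reachable set {B, C, D, E} has 4 states.

4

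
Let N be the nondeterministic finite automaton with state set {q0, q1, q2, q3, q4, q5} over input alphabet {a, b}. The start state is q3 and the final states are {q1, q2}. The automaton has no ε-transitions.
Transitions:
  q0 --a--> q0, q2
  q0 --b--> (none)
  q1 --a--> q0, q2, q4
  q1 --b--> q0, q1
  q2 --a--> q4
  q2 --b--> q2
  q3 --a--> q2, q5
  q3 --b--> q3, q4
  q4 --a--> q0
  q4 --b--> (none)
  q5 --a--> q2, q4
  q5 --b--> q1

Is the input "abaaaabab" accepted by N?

rejected

Start: {q3}
read a: {q2, q5}
read b: {q1, q2}
read a: {q0, q2, q4}
read a: {q0, q2, q4}
read a: {q0, q2, q4}
read a: {q0, q2, q4}
read b: {q2}
read a: {q4}
read b: {}
Reachable ∩ accepting = {} — empty.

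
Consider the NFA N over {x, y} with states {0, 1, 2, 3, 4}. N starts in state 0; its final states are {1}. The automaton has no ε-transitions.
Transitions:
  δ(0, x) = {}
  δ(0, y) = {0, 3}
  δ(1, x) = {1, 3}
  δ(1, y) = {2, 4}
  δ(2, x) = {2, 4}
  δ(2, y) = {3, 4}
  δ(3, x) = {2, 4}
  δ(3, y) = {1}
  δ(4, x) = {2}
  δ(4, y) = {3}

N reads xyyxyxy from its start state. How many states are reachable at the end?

Start: {0}
read x: {}
The reachable set is empty and stays empty for the remaining 6 symbols.
Final reachable set {} has 0 states.

0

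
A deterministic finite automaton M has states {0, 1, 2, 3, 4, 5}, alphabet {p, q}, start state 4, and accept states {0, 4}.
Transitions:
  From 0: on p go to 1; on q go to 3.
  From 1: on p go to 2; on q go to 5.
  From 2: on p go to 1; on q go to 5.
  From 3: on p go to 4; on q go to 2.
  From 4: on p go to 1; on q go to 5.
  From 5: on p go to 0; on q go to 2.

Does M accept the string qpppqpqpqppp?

rejected

4 --q--> 5
5 --p--> 0
0 --p--> 1
1 --p--> 2
2 --q--> 5
5 --p--> 0
0 --q--> 3
3 --p--> 4
4 --q--> 5
5 --p--> 0
0 --p--> 1
1 --p--> 2
End in state 2, which is not an accepting state.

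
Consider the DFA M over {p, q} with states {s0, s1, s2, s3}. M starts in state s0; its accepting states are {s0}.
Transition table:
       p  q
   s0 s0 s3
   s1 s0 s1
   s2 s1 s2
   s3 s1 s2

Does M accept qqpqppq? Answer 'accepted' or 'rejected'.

s0 --q--> s3
s3 --q--> s2
s2 --p--> s1
s1 --q--> s1
s1 --p--> s0
s0 --p--> s0
s0 --q--> s3
End in state s3, which is not an accepting state.

rejected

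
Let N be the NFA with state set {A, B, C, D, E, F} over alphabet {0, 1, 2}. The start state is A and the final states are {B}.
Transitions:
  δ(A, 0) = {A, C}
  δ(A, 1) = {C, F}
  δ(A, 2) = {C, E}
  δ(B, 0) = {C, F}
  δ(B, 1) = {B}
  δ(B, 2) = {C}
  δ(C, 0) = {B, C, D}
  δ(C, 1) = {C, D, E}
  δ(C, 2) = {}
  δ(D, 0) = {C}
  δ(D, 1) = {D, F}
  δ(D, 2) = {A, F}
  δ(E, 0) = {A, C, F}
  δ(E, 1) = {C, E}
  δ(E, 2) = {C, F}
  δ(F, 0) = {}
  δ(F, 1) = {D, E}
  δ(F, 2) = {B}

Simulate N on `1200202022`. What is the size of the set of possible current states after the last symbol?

Start: {A}
read 1: {C, F}
read 2: {B}
read 0: {C, F}
read 0: {B, C, D}
read 2: {A, C, F}
read 0: {A, B, C, D}
read 2: {A, C, E, F}
read 0: {A, B, C, D, F}
read 2: {A, B, C, E, F}
read 2: {B, C, E, F}
Final reachable set {B, C, E, F} has 4 states.

4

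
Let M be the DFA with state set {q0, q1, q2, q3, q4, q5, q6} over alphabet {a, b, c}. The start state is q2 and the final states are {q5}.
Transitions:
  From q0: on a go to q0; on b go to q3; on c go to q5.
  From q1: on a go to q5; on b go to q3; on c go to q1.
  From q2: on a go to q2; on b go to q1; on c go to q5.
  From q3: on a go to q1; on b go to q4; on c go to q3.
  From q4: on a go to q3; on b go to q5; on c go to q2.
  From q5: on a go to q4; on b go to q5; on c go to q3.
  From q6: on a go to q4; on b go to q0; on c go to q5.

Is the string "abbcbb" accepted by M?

q2 --a--> q2
q2 --b--> q1
q1 --b--> q3
q3 --c--> q3
q3 --b--> q4
q4 --b--> q5
End in state q5, which is an accepting state.

accepted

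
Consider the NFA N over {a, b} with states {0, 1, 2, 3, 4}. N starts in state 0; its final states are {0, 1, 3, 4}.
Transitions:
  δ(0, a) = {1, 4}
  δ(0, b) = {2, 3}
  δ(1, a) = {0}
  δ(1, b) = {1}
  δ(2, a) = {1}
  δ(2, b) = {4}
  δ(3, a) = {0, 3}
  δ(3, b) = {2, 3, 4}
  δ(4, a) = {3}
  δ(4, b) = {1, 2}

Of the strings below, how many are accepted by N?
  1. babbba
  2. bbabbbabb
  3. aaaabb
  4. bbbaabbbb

4

babbba: accepted
bbabbbabb: accepted
aaaabb: accepted
bbbaabbbb: accepted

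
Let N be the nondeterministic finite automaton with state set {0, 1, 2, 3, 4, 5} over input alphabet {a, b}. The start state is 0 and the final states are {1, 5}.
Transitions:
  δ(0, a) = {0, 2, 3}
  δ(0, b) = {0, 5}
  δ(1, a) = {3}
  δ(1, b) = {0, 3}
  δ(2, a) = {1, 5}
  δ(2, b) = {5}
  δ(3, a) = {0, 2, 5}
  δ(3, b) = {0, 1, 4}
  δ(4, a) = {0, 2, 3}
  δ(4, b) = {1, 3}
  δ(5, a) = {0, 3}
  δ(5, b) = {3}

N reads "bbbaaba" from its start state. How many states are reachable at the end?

4

Start: {0}
read b: {0, 5}
read b: {0, 3, 5}
read b: {0, 1, 3, 4, 5}
read a: {0, 2, 3, 5}
read a: {0, 1, 2, 3, 5}
read b: {0, 1, 3, 4, 5}
read a: {0, 2, 3, 5}
Final reachable set {0, 2, 3, 5} has 4 states.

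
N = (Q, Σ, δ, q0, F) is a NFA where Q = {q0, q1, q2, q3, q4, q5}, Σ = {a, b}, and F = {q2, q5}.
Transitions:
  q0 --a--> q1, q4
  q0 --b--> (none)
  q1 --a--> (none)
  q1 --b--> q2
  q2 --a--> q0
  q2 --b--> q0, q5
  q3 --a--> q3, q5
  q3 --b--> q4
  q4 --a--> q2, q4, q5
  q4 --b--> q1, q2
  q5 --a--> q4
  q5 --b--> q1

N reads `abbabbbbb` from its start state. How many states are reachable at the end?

Start: {q0}
read a: {q1, q4}
read b: {q1, q2}
read b: {q0, q2, q5}
read a: {q0, q1, q4}
read b: {q1, q2}
read b: {q0, q2, q5}
read b: {q0, q1, q5}
read b: {q1, q2}
read b: {q0, q2, q5}
Final reachable set {q0, q2, q5} has 3 states.

3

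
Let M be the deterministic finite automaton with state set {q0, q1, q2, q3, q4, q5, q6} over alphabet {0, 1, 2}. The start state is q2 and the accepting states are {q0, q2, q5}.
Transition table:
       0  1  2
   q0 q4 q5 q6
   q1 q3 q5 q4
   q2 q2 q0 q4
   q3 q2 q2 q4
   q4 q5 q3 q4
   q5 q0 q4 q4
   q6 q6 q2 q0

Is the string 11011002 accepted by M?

q2 --1--> q0
q0 --1--> q5
q5 --0--> q0
q0 --1--> q5
q5 --1--> q4
q4 --0--> q5
q5 --0--> q0
q0 --2--> q6
End in state q6, which is not an accepting state.

rejected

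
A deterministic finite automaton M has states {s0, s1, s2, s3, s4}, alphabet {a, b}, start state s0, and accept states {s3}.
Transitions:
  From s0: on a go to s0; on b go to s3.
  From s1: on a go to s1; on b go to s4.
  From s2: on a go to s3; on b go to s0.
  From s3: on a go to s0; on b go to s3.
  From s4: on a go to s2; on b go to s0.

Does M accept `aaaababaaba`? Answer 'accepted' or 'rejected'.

rejected

s0 --a--> s0
s0 --a--> s0
s0 --a--> s0
s0 --a--> s0
s0 --b--> s3
s3 --a--> s0
s0 --b--> s3
s3 --a--> s0
s0 --a--> s0
s0 --b--> s3
s3 --a--> s0
End in state s0, which is not an accepting state.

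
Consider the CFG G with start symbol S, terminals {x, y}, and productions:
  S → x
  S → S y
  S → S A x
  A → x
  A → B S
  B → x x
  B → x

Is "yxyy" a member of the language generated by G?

no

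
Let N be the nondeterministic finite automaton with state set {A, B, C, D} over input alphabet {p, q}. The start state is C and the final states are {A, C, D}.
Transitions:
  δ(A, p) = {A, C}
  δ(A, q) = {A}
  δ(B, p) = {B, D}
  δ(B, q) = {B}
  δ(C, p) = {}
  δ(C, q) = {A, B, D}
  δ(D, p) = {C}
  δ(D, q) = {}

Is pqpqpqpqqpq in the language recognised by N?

rejected

Start: {C}
read p: {}
The reachable set is empty and stays empty for the remaining 10 symbols.
Reachable ∩ accepting = {} — empty.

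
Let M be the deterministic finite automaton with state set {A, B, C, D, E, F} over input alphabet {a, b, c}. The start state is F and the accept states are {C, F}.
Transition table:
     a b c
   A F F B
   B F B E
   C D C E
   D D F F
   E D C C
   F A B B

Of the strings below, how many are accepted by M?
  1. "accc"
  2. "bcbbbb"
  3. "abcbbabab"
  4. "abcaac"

"accc": accepted
"bcbbbb": accepted
"abcbbabab": rejected
"abcaac": rejected

2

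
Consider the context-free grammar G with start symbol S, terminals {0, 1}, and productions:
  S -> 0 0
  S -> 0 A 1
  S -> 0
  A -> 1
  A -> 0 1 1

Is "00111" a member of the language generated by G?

S ⇒ 0A1 ⇒ 00111

yes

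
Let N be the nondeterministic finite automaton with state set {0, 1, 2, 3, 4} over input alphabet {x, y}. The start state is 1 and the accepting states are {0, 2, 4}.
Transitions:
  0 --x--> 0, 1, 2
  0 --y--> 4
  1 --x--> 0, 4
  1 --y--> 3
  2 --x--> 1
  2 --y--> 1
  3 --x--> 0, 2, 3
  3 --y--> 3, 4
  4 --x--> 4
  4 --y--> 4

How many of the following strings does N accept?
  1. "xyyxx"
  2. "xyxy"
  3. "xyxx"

"xyyxx": accepted
"xyxy": accepted
"xyxx": accepted

3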